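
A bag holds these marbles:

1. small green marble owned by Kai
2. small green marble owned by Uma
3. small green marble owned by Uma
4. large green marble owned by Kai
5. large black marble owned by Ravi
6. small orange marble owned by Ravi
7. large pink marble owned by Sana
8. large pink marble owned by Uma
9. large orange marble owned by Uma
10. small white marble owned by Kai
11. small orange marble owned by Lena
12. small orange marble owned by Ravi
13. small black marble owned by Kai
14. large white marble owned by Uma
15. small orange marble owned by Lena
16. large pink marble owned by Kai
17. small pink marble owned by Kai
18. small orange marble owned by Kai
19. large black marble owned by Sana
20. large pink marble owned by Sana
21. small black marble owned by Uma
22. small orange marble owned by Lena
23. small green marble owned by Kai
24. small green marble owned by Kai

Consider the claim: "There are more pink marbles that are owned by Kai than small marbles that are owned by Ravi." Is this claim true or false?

False

Count of pink marbles owned by Kai: 2.
Count of small marbles owned by Ravi: 2.
The claim requires 2 > 2, which does not hold.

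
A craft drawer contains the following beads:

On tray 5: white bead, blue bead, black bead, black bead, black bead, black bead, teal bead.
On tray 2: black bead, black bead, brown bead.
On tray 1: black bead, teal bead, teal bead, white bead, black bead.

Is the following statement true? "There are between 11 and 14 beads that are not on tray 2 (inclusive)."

True

beads that are not on tray 2: 12.
The claim requires 11 ≤ 12 ≤ 14, which holds.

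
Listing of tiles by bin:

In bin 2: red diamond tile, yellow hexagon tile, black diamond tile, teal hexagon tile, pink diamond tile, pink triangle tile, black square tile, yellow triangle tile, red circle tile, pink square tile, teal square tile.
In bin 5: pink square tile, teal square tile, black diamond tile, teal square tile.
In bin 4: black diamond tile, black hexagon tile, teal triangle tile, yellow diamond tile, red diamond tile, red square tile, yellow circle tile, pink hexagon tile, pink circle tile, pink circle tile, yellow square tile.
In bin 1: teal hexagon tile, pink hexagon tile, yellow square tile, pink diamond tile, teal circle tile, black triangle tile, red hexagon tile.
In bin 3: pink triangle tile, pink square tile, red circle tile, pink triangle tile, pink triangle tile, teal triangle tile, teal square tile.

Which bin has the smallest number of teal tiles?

Counts by bin (restricted to teal tiles): bin 3→2, bin 5→2, bin 2→2, bin 1→2, bin 4→1.
The minimum is 1, held uniquely by bin 4.

bin 4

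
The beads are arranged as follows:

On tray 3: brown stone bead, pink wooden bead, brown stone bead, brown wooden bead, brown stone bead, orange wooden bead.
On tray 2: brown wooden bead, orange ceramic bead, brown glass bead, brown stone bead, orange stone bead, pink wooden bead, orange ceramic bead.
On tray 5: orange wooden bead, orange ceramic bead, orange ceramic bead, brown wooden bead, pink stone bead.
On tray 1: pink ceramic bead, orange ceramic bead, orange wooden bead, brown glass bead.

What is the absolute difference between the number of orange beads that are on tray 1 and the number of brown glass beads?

orange beads on tray 1: 2. brown glass beads: 2.
|2 − 2| = 2 − 2 = 0.

0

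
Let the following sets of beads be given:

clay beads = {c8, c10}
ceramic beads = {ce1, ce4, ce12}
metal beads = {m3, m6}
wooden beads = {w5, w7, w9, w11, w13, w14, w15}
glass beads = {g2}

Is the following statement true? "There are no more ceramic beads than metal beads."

|ceramic beads| = 3.
|metal beads| = 2.
The claim requires 3 ≤ 2, which does not hold.

False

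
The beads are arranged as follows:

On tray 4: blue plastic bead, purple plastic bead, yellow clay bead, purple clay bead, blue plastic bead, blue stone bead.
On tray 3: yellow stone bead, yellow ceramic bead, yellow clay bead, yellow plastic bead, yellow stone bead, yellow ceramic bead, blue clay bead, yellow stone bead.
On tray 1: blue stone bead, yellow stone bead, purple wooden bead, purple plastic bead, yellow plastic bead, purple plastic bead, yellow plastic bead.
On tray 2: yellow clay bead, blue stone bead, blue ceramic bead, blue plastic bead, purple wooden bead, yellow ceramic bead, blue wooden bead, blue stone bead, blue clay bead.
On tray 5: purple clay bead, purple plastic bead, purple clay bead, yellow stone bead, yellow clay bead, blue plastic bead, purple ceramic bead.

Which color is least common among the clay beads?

blue

Counts by color (restricted to clay beads): yellow 4, purple 3, blue 2.
The minimum is 2, held uniquely by blue.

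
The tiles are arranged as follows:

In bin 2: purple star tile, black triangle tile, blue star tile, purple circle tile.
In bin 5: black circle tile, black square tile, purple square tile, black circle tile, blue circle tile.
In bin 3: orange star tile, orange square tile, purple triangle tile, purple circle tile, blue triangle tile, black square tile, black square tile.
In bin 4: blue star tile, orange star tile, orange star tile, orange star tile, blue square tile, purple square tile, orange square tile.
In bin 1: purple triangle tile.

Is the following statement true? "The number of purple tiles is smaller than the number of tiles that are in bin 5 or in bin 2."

True

purple tiles: 7.
tiles in bin 5 or in bin 2: 9.
The claim requires 7 < 9, which holds.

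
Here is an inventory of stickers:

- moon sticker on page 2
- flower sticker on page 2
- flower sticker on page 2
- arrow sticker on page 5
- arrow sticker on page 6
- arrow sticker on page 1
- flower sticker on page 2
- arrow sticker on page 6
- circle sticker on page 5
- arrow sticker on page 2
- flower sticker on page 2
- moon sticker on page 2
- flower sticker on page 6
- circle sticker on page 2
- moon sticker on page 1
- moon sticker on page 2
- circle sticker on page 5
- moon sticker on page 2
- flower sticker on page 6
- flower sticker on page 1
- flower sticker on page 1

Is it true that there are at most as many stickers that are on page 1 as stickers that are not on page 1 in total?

True

stickers on page 1: 4.
stickers that are not on page 1: 17.
The claim requires 4 ≤ 17, which holds.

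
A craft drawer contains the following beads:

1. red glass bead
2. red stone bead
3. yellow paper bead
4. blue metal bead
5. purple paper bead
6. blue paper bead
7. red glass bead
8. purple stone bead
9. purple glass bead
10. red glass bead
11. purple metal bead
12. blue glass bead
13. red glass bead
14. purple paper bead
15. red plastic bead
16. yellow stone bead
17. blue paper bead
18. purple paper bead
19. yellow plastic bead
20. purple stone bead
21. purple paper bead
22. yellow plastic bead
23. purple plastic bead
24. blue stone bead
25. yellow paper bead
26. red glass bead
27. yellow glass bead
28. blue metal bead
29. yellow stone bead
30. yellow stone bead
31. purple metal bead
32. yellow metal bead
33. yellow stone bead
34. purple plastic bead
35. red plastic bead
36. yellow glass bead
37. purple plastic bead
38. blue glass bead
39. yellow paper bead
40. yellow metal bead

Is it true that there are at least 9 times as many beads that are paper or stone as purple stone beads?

False

|beads that are paper or stone| = 17.
|purple stone beads| = 2.
The claim requires 17 ≥ 9 × 2 = 18, which does not hold.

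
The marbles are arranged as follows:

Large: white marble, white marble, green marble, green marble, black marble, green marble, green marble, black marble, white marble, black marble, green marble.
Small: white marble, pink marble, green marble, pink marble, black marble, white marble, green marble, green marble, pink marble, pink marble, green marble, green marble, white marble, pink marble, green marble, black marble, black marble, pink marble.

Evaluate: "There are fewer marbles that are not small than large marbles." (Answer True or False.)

There are 11 marbles that are not small.
There are 11 large marbles.
The claim requires 11 < 11, which does not hold.

False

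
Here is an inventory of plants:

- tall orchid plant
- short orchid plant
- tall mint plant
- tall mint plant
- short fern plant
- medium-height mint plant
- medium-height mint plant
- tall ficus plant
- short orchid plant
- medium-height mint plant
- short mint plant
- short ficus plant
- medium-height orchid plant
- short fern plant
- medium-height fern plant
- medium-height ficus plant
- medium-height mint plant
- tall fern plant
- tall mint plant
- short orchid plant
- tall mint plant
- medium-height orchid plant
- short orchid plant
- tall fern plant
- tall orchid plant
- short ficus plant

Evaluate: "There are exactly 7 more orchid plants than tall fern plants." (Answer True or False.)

There are 8 orchid plants.
There are 2 tall fern plants.
The claim requires 8 − 2 (= 6) to equal 7, which does not hold.

False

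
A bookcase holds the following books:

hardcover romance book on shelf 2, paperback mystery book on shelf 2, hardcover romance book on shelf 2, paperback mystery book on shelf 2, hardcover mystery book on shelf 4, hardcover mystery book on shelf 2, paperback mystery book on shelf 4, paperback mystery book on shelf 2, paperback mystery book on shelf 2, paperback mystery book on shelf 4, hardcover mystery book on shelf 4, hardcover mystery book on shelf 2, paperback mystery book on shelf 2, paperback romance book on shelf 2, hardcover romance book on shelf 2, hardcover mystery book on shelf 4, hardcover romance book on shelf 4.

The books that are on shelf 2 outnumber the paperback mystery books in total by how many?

4

books on shelf 2: 11.
paperback mystery books: 7.
11 − 7 = 4.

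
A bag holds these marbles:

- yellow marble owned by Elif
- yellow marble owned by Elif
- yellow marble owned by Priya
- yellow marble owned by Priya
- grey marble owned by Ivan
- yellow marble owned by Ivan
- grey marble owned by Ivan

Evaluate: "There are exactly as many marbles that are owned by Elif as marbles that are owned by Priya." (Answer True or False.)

True

|marbles owned by Elif| = 2.
|marbles owned by Priya| = 2.
The claim requires 2 = 2, which holds.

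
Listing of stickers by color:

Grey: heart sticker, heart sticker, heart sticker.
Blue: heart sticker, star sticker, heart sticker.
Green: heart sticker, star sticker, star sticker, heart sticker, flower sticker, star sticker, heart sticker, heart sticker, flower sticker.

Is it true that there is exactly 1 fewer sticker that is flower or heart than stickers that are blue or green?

True

stickers that are flower or heart: 11.
stickers that are blue or green: 12.
The claim requires 12 − 11 (= 1) to equal 1, which holds.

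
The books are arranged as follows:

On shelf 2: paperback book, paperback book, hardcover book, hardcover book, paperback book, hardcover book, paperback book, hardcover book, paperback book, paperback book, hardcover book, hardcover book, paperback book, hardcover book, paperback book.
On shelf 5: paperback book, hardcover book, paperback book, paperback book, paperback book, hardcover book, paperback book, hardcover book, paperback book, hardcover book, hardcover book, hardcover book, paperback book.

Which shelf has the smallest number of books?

shelf 5

Counts by shelf: shelf 2→15, shelf 5→13.
The minimum is 13, held uniquely by shelf 5.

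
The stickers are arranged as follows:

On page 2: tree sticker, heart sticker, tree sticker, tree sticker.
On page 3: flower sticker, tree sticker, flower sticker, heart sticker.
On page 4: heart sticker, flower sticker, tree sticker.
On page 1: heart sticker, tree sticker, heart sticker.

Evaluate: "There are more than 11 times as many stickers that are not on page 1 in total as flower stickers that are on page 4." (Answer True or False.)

False

There are 11 stickers that are not on page 1.
There is 1 flower sticker on page 4.
The claim requires 11 > 11 × 1 = 11, which does not hold.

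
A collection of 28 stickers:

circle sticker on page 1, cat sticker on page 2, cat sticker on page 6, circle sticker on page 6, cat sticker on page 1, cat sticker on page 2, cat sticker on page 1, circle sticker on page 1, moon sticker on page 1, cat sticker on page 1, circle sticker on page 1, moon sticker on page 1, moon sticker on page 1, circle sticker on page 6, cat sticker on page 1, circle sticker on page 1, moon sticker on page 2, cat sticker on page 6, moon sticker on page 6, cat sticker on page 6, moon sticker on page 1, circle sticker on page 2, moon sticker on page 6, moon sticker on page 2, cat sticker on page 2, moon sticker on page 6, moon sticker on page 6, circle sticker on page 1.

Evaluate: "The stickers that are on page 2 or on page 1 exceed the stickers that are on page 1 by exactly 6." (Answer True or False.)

stickers on page 2 or on page 1: 19.
stickers on page 1: 13.
The claim requires 19 − 13 (= 6) to equal 6, which holds.

True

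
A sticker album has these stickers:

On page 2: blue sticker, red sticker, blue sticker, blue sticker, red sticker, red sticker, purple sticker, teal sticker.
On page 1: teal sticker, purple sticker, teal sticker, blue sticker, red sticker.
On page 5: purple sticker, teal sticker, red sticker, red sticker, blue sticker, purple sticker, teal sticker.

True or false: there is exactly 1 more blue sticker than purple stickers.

There are 5 blue stickers.
There are 4 purple stickers.
The claim requires 5 − 4 (= 1) to equal 1, which holds.

True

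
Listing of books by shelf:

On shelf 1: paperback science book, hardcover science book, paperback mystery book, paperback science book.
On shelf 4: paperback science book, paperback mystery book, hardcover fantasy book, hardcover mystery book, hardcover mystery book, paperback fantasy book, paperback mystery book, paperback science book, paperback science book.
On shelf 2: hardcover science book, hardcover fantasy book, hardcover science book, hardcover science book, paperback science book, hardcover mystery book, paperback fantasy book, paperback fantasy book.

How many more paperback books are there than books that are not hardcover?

0

paperback books: 12.
books that are not hardcover: 12.
12 − 12 = 0.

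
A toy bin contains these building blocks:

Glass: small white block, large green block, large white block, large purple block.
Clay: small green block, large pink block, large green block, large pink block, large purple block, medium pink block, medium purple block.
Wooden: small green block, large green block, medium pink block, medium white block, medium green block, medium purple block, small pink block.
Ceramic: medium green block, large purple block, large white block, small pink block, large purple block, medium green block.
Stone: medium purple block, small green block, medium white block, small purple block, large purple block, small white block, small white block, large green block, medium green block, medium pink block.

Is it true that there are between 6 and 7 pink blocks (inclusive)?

pink blocks: 7.
The claim requires 6 ≤ 7 ≤ 7, which holds.

True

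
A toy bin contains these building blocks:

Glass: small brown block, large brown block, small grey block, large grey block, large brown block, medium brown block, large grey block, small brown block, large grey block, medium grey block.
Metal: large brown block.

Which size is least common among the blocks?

Counts by size: large 6, small 3, medium 2.
The minimum is 2, held uniquely by medium.

medium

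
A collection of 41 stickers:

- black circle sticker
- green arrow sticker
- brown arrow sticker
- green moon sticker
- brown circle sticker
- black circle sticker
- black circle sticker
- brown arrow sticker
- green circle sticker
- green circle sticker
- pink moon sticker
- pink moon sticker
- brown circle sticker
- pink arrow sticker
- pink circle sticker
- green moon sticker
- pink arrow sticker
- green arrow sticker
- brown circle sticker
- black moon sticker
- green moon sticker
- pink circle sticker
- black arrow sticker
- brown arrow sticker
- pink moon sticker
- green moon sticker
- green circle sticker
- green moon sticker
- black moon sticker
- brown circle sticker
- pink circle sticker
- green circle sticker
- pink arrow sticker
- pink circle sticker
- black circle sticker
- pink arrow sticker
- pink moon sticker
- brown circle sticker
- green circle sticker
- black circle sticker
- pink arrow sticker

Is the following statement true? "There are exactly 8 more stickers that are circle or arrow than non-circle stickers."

True

There are 30 stickers that are circle or arrow.
There are 22 non-circle stickers.
The claim requires 30 − 22 (= 8) to equal 8, which holds.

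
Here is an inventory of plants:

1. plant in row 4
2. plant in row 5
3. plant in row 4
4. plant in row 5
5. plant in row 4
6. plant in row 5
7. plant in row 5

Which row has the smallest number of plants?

Counts by row: row 5→4, row 4→3.
The minimum is 3, held uniquely by row 4.

row 4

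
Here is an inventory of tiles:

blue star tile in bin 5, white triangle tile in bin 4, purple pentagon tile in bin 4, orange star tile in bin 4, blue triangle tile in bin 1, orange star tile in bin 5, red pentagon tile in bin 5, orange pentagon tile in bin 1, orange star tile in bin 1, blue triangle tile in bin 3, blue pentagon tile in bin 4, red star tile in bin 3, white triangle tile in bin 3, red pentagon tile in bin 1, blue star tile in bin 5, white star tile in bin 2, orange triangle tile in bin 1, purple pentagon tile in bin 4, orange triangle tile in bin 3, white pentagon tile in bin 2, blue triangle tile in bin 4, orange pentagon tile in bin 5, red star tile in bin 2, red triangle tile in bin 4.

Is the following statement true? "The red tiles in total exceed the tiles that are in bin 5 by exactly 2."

red tiles: 5.
tiles in bin 5: 5.
The claim requires 5 − 5 (= 0) to equal 2, which does not hold.

False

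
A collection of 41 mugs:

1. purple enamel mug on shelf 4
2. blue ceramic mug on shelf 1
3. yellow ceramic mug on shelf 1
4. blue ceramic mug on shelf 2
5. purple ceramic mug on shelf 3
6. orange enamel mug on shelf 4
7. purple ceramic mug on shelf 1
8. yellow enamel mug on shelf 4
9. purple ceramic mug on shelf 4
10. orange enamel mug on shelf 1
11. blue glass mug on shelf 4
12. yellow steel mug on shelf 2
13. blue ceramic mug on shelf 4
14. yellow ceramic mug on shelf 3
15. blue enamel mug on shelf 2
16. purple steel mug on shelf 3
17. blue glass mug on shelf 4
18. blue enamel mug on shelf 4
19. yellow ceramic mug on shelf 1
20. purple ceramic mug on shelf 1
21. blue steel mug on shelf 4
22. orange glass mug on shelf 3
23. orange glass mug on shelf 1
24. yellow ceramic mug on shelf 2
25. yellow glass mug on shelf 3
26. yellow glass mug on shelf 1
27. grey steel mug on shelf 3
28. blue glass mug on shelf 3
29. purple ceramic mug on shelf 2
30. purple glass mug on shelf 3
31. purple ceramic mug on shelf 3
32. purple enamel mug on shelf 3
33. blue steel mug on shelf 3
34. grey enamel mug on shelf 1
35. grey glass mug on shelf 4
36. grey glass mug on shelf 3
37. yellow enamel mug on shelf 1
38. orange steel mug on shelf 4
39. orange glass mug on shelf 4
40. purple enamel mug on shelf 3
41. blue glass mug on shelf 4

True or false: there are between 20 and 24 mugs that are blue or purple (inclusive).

True

There are 22 mugs that are blue or purple.
The claim requires 20 ≤ 22 ≤ 24, which holds.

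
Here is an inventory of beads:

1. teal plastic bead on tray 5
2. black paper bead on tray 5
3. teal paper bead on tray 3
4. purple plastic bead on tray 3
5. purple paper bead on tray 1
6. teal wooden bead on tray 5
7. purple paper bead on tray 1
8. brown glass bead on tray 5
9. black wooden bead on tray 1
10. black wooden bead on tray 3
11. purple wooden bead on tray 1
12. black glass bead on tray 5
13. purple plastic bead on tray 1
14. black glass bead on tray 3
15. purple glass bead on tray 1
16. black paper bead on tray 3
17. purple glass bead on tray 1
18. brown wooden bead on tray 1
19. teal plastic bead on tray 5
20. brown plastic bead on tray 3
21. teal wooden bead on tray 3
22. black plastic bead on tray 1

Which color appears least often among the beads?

brown

Counts by color: black 7, purple 7, teal 5, brown 3.
The minimum is 3, held uniquely by brown.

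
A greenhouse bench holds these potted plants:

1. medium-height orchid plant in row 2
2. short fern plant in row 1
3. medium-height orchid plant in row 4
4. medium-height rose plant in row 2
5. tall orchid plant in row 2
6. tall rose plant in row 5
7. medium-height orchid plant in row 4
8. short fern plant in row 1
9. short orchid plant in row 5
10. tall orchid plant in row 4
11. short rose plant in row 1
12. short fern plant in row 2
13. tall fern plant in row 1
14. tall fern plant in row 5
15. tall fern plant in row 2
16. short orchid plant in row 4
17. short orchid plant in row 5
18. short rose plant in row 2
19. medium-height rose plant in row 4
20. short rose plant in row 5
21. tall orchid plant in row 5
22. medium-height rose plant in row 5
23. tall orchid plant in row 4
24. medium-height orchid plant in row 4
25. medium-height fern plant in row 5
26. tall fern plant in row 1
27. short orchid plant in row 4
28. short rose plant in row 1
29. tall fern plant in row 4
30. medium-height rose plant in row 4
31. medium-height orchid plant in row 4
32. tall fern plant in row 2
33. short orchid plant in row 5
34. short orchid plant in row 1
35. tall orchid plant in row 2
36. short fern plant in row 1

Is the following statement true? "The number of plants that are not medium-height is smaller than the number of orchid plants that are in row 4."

False

plants that are not medium-height: 26.
orchid plants in row 4: 8.
The claim requires 26 < 8, which does not hold.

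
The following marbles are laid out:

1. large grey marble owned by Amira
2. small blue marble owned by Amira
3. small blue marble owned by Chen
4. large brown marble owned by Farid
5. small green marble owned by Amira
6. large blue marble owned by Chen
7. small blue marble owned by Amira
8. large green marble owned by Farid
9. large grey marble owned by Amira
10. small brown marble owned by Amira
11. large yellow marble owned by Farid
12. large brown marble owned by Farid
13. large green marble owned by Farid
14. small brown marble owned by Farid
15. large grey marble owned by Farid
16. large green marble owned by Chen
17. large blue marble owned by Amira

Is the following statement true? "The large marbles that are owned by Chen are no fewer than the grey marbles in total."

Count of large marbles owned by Chen: 2.
There are 3 grey marbles.
The claim requires 2 ≥ 3, which does not hold.

False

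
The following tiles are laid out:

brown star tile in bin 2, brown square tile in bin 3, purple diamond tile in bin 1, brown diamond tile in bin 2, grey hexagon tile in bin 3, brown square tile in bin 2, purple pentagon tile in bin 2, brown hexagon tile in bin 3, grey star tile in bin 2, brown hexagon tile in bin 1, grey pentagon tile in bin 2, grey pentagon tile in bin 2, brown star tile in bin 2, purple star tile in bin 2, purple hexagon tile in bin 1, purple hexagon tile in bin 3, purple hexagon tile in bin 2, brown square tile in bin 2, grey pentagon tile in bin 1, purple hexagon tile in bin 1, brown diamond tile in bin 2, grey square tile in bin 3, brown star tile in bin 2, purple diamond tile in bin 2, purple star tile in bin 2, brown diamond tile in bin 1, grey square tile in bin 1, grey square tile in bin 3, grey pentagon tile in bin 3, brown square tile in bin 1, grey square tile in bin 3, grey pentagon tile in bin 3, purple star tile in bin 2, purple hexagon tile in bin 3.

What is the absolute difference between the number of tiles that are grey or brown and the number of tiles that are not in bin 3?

1

tiles that are grey or brown: 23. tiles that are not in bin 3: 24.
|23 − 24| = 24 − 23 = 1.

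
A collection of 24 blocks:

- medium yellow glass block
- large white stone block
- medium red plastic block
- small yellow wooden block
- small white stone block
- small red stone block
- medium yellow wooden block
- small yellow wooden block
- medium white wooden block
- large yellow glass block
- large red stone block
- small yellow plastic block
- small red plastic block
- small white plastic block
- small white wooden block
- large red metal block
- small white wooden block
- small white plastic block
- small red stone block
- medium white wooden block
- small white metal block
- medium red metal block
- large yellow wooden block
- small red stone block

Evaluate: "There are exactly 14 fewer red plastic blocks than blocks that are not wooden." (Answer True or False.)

There are 2 red plastic blocks.
There are 16 blocks that are not wooden.
The claim requires 16 − 2 (= 14) to equal 14, which holds.

True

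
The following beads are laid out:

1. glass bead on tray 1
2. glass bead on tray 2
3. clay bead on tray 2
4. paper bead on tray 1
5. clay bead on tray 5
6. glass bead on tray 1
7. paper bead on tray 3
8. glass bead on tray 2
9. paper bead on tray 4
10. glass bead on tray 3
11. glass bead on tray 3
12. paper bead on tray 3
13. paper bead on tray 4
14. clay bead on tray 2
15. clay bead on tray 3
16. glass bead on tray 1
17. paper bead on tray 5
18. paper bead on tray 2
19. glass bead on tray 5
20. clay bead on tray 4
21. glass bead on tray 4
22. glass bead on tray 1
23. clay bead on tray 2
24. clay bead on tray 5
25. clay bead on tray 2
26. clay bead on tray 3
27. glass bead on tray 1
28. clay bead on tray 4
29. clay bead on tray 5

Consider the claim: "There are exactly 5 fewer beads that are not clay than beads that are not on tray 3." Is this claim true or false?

True

There are 18 beads that are not clay.
There are 23 beads that are not on tray 3.
The claim requires 23 − 18 (= 5) to equal 5, which holds.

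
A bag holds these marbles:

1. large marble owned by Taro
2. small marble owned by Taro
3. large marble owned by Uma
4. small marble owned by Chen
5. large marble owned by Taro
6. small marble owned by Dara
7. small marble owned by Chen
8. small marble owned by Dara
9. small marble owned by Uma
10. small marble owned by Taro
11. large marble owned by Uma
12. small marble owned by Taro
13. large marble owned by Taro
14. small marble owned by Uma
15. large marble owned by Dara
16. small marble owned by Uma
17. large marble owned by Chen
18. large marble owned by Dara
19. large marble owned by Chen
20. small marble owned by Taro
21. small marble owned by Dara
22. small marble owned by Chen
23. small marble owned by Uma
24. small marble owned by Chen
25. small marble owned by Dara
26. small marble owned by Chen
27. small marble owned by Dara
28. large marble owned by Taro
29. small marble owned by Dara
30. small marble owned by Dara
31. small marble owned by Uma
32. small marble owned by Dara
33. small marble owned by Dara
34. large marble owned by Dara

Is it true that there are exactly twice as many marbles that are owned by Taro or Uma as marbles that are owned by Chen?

marbles owned by Taro or Uma: 15.
marbles owned by Chen: 7.
The claim requires 15 = 2 × 7 = 14, which does not hold.

False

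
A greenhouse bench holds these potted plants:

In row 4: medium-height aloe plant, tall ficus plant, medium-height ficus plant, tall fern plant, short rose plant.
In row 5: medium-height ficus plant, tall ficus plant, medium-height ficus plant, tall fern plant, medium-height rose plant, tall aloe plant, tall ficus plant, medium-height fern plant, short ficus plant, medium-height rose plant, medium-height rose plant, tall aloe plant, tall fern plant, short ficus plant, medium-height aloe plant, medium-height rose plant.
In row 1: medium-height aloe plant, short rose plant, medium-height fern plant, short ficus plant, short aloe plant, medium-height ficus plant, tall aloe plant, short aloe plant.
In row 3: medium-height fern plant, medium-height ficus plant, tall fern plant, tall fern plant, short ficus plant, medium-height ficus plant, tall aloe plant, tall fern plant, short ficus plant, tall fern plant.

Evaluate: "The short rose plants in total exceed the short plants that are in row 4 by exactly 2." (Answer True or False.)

short rose plants: 2.
short plants in row 4: 1.
The claim requires 2 − 1 (= 1) to equal 2, which does not hold.

False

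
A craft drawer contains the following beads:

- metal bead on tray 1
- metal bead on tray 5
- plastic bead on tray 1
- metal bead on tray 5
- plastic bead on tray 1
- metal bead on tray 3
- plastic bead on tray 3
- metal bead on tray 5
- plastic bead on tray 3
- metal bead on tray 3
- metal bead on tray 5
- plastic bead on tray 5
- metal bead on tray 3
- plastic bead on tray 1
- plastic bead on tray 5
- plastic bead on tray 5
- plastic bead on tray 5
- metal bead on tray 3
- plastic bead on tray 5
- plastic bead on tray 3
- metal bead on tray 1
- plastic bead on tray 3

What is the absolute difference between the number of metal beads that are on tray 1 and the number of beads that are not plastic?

8

metal beads on tray 1: 2. beads that are not plastic: 10.
|2 − 10| = 10 − 2 = 8.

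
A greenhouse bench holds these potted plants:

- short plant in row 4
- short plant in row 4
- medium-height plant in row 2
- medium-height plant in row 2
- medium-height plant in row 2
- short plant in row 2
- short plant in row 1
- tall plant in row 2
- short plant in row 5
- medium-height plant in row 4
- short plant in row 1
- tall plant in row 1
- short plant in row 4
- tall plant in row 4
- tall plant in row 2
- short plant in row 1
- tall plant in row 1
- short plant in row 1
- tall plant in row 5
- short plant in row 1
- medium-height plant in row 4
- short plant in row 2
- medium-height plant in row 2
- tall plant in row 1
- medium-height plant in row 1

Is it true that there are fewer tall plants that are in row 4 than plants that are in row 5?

There is 1 tall plant in row 4.
There are 2 plants in row 5.
The claim requires 1 < 2, which holds.

True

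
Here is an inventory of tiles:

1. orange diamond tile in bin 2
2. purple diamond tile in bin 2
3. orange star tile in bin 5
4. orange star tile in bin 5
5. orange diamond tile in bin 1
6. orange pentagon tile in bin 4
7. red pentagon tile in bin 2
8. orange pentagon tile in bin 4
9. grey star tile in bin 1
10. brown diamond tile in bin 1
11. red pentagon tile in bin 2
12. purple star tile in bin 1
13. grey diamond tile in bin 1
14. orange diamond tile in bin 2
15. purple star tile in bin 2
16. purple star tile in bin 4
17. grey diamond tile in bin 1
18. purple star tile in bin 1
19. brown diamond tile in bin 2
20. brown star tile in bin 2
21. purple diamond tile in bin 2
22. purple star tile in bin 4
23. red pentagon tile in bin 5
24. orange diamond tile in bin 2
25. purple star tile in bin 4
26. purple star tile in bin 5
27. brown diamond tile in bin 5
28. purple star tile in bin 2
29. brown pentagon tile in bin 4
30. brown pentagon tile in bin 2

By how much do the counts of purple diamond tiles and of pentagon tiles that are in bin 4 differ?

1

purple diamond tiles: 2. pentagon tiles in bin 4: 3.
|2 − 3| = 3 − 2 = 1.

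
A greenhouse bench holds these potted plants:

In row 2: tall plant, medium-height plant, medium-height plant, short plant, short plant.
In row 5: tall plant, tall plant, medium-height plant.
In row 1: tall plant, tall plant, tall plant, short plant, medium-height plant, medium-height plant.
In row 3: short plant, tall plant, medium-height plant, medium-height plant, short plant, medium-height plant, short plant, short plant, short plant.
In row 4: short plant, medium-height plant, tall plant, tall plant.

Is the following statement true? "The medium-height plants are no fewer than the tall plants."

|medium-height plants| = 9.
|tall plants| = 9.
The claim requires 9 ≥ 9, which holds.

True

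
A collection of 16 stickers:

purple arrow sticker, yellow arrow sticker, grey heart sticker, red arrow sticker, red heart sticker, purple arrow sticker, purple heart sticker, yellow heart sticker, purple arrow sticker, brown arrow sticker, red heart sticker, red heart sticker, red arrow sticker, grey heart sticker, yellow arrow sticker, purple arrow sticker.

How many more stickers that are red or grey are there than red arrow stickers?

5

stickers that are red or grey: 7.
red arrow stickers: 2.
7 − 2 = 5.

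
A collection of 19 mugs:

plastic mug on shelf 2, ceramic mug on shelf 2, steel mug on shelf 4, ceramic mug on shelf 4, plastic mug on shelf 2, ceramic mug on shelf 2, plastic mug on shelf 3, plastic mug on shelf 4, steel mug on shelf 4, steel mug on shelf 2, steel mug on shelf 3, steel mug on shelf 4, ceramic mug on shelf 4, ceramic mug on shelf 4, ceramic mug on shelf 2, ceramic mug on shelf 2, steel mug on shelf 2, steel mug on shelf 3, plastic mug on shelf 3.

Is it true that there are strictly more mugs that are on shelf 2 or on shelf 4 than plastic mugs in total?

True

|mugs on shelf 2 or on shelf 4| = 15.
|plastic mugs| = 5.
The claim requires 15 > 5, which holds.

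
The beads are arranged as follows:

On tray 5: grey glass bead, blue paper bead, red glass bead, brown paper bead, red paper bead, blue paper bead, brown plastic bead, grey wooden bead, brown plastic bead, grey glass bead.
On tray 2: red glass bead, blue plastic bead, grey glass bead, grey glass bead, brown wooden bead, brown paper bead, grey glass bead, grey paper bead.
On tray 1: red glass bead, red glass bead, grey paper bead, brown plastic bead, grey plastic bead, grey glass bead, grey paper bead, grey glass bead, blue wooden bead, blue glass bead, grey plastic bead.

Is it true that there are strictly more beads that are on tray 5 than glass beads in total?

False

beads on tray 5: 10.
glass beads: 12.
The claim requires 10 > 12, which does not hold.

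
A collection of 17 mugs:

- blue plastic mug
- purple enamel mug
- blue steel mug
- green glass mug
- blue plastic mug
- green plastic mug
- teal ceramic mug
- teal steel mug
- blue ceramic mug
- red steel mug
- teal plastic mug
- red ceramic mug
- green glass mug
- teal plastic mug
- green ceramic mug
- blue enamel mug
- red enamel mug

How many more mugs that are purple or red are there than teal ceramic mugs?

3

mugs that are purple or red: 4.
teal ceramic mugs: 1.
4 − 1 = 3.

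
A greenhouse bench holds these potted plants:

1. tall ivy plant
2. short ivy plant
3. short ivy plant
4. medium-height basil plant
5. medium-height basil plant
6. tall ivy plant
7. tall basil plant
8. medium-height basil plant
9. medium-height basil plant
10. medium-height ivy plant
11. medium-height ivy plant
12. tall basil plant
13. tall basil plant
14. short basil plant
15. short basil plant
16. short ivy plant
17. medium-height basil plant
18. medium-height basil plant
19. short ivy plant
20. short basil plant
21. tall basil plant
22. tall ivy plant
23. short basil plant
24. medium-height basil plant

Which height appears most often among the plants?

medium-height

Counts by height: medium-height 9, short 8, tall 7.
The maximum is 9, held uniquely by medium-height.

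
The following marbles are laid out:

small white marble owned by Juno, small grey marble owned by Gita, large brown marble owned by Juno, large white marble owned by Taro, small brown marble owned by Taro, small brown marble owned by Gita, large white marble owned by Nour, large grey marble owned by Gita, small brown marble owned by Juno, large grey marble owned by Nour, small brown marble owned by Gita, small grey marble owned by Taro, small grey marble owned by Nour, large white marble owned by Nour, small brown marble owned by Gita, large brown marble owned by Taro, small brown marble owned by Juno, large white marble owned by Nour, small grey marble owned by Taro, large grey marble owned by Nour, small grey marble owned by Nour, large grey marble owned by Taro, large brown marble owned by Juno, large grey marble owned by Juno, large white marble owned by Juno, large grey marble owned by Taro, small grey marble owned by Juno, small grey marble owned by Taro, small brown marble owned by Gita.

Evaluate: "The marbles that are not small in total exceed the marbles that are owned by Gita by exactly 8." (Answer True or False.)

|marbles that are not small| = 14.
|marbles owned by Gita| = 6.
The claim requires 14 − 6 (= 8) to equal 8, which holds.

True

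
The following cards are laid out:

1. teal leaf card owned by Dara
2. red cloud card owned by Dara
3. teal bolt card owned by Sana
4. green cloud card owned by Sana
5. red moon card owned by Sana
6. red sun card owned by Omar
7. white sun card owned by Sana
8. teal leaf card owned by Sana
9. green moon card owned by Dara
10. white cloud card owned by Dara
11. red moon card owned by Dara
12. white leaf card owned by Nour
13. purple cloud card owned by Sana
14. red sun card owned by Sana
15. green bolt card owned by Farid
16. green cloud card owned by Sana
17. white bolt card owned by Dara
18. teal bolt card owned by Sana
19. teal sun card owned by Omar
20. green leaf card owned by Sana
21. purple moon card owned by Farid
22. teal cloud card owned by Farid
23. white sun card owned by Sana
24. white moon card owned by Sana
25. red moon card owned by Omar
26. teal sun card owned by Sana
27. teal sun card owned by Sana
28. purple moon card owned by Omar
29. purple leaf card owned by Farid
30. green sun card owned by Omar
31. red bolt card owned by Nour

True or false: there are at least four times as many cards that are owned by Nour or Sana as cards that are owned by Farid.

True

cards owned by Nour or Sana: 16.
cards owned by Farid: 4.
The claim requires 16 ≥ 4 × 4 = 16, which holds.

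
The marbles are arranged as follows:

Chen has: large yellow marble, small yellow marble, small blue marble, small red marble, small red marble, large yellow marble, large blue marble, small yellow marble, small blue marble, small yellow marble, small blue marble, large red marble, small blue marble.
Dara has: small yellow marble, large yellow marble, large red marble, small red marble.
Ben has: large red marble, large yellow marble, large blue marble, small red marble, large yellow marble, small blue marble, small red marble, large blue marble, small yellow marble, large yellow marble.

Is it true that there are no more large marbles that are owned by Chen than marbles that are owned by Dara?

Count of large marbles owned by Chen: 4.
Count of marbles owned by Dara: 4.
The claim requires 4 ≤ 4, which holds.

True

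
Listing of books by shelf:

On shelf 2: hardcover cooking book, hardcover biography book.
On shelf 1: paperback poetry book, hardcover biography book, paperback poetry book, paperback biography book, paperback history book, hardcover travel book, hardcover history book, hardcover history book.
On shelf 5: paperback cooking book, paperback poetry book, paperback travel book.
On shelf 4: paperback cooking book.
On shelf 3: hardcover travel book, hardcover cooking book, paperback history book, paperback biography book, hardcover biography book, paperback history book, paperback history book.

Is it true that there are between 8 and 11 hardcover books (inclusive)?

True

|hardcover books| = 9.
The claim requires 8 ≤ 9 ≤ 11, which holds.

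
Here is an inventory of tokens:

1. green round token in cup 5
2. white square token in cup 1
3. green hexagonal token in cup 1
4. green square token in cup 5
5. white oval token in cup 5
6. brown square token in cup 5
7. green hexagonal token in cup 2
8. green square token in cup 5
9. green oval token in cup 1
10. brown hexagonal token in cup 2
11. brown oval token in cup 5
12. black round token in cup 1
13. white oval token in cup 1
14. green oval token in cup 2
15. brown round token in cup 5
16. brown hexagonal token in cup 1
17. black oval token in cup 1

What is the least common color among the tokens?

black

Counts by color: green 7, brown 5, white 3, black 2.
The minimum is 2, held uniquely by black.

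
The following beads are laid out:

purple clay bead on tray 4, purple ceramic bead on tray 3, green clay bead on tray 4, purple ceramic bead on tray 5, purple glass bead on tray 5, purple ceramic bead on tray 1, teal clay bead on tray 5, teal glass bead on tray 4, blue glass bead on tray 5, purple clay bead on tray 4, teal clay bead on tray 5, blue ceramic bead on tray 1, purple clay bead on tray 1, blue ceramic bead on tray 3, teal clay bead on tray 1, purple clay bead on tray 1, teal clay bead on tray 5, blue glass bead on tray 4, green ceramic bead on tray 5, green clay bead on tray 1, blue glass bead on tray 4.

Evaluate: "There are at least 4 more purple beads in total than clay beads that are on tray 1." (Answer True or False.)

True

|purple beads| = 8.
|clay beads on tray 1| = 4.
The claim requires 8 − 4 = 4 ≥ 4, which holds.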